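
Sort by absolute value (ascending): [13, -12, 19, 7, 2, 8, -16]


Compute absolute values:
  |13| = 13
  |-12| = 12
  |19| = 19
  |7| = 7
  |2| = 2
  |8| = 8
  |-16| = 16
Absolute values in increasing order: 2 < 7 < 8 < 12 < 13 < 16 < 19
Listing the original numbers in that order gives the answer.
Final answer: [2, 7, 8, -12, 13, -16, 19]


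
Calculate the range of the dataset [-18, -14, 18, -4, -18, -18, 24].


Maximum value: 24
Minimum value: -18
Range = 24 - (-18) = 42
Final answer: 42


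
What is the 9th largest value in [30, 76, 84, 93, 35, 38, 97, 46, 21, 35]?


Sort descending: [97, 93, 84, 76, 46, 38, 35, 35, 30, 21]
The 9th element (1-indexed) is at index 8.
Value = 30
Final answer: 30


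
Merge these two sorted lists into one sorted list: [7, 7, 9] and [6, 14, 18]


List A: [7, 7, 9]
List B: [6, 14, 18]
Repeatedly compare the front elements and take the smaller:
  7 vs 6 -> take 6
  7 vs 14 -> take 7
  7 vs 14 -> take 7
  9 vs 14 -> take 9
  A is exhausted; append the rest of B: [14, 18]
Final answer: [6, 7, 7, 9, 14, 18]


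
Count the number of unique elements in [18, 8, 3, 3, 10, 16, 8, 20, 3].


List all unique values:
Distinct values: [3, 8, 10, 16, 18, 20]
Count = 6
Final answer: 6


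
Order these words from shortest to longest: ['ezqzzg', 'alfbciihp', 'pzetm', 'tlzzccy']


Compute lengths:
  'ezqzzg' has length 6
  'alfbciihp' has length 9
  'pzetm' has length 5
  'tlzzccy' has length 7
Lengths in increasing order: 5 < 6 < 7 < 9
Listing the words in that order gives the answer.
Final answer: ['pzetm', 'ezqzzg', 'tlzzccy', 'alfbciihp']


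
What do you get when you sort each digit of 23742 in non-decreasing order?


The number 23742 has digits: 2, 3, 7, 4, 2
Sorted: 2, 2, 3, 4, 7
Joining the sorted digits gives the result.
Final answer: 22347


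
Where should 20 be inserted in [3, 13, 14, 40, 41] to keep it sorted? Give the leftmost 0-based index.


List is sorted: [3, 13, 14, 40, 41]
We need the leftmost position where 20 can be inserted, i.e. the first index whose element is >= 20 (or the end of the list if none is).
Binary search with low=0, high=5 (0-based indices):
  low=0, high=5, mid=2: a[2]=14 < 20, so low = 3
  low=3, high=5, mid=4: a[4]=41 >= 20, so high = 4
  low=3, high=4, mid=3: a[3]=40 >= 20, so high = 3
Now low = high = 3, so the insertion index is 3.
Final answer: 3


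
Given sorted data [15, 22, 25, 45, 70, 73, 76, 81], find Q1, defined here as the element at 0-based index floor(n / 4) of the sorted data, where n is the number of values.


The list has n = 8 elements.
Q1 index = floor(8 / 4) = floor(2) = 2
Counting from index 0 in the sorted data, the element at index 2 is 25.
Final answer: 25


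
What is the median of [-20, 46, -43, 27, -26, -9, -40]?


First, sort the list: [-43, -40, -26, -20, -9, 27, 46]
The list has 7 elements (odd count).
The middle index is 3 (0-based), and the element there is -20.
Final answer: -20


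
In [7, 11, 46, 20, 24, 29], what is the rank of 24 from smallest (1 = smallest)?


Sort ascending: [7, 11, 20, 24, 29, 46]
Find 24 in the sorted list.
24 is at position 4 (1-indexed).
Final answer: 4


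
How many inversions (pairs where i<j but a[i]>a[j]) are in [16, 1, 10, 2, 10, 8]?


For each element, count the later elements that are smaller than it:
  16 (index 0): smaller elements after it = [1, 10, 2, 10, 8] -> 5
  1 (index 1): smaller elements after it = [] -> 0
  10 (index 2): smaller elements after it = [2, 8] -> 2
  2 (index 3): smaller elements after it = [] -> 0
  10 (index 4): smaller elements after it = [8] -> 1
Total inversions = 5 + 0 + 2 + 0 + 1 = 8
Final answer: 8


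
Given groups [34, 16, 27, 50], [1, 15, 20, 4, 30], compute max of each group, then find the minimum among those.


Find max of each group:
  Group 1: [34, 16, 27, 50] -> max = 50
  Group 2: [1, 15, 20, 4, 30] -> max = 30
Maxes: [50, 30]
Minimum of maxes = 30
Final answer: 30


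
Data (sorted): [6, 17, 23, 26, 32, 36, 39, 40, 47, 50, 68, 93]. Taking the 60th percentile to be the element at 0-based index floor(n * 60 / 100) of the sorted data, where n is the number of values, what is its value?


The dataset has n = 12 elements.
Index = floor(12 * 60 / 100) = floor(720 / 100) = floor(7.2) = 7
Counting from index 0 in the sorted data, the element at index 7 is 40.
Final answer: 40


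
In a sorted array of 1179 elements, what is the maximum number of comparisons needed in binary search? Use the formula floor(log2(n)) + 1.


Binary search halves the search space each step.
Maximum comparisons = floor(log2(1179)) + 1
log2(1179) = 10.2033
floor(log2(1179)) = 10, so 10 + 1 = 11
Final answer: 11


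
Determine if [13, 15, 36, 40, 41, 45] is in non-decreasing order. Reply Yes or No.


Check consecutive pairs:
  13 <= 15? True
  15 <= 36? True
  36 <= 40? True
  40 <= 41? True
  41 <= 45? True
Every consecutive pair is in order, so the list is non-decreasing.
Final answer: Yes


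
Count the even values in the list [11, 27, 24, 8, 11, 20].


Check each element:
  11 is odd
  27 is odd
  24 is even
  8 is even
  11 is odd
  20 is even
Evens: [24, 8, 20]
Count of evens = 3
Final answer: 3


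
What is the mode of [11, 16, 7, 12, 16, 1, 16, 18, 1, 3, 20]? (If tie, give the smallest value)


Count the frequency of each value:
  1 appears 2 time(s)
  3 appears 1 time(s)
  7 appears 1 time(s)
  11 appears 1 time(s)
  12 appears 1 time(s)
  16 appears 3 time(s)
  18 appears 1 time(s)
  20 appears 1 time(s)
Maximum frequency is 3.
Only 16 reaches that frequency, so it is the mode.
Final answer: 16


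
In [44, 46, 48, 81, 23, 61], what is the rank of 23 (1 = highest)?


Sort descending: [81, 61, 48, 46, 44, 23]
Find 23 in the sorted list.
23 is at position 6.
Final answer: 6


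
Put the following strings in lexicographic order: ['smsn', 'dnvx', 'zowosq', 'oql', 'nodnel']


Compare strings character by character (the first differing letter decides):
  'dnvx' < 'nodnel' since 'd' < 'n' at position 1
  'nodnel' < 'oql' since 'n' < 'o' at position 1
  'oql' < 'smsn' since 'o' < 's' at position 1
  'smsn' < 'zowosq' since 's' < 'z' at position 1
Chaining these comparisons gives the alphabetical order.
Final answer: ['dnvx', 'nodnel', 'oql', 'smsn', 'zowosq']


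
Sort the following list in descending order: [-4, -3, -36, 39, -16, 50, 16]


Original list: [-4, -3, -36, 39, -16, 50, 16]
Repeatedly take the largest remaining element:
  Remaining [-4, -3, -36, 39, -16, 50, 16] -> largest is 50
  Remaining [-4, -3, -36, 39, -16, 16] -> largest is 39
  Remaining [-4, -3, -36, -16, 16] -> largest is 16
  Remaining [-4, -3, -36, -16] -> largest is -3
  Remaining [-4, -36, -16] -> largest is -4
  Remaining [-36, -16] -> largest is -16
  Remaining [-36] -> largest is -36
Collecting the picks in order gives the descending list.
Final answer: [50, 39, 16, -3, -4, -16, -36]


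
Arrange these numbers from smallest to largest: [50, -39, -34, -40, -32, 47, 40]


Original list: [50, -39, -34, -40, -32, 47, 40]
Repeatedly take the smallest remaining element:
  Remaining [50, -39, -34, -40, -32, 47, 40] -> smallest is -40
  Remaining [50, -39, -34, -32, 47, 40] -> smallest is -39
  Remaining [50, -34, -32, 47, 40] -> smallest is -34
  Remaining [50, -32, 47, 40] -> smallest is -32
  Remaining [50, 47, 40] -> smallest is 40
  Remaining [50, 47] -> smallest is 47
  Remaining [50] -> smallest is 50
Collecting the picks in order gives the sorted list.
Final answer: [-40, -39, -34, -32, 40, 47, 50]


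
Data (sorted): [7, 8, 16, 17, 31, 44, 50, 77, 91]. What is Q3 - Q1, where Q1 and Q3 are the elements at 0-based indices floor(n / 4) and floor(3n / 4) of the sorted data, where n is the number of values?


The data has n = 9 elements.
Q1 index = floor(9 / 4) = floor(2.25) = 2; Q3 index = floor(3 * 9 / 4) = floor(6.75) = 6
Q1 = element at index 2 = 16
Q3 = element at index 6 = 50
IQR = 50 - 16 = 34
Final answer: 34


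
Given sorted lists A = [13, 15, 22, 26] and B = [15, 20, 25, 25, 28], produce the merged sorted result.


List A: [13, 15, 22, 26]
List B: [15, 20, 25, 25, 28]
Repeatedly compare the front elements and take the smaller:
  13 vs 15 -> take 13
  15 vs 15 -> take 15
  22 vs 15 -> take 15
  22 vs 20 -> take 20
  22 vs 25 -> take 22
  26 vs 25 -> take 25
  26 vs 25 -> take 25
  26 vs 28 -> take 26
  A is exhausted; append the rest of B: [28]
Final answer: [13, 15, 15, 20, 22, 25, 25, 26, 28]


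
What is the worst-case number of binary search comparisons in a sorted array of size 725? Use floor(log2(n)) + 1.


Binary search halves the search space each step.
Maximum comparisons = floor(log2(725)) + 1
log2(725) = 9.5018
floor(log2(725)) = 9, so 9 + 1 = 10
Final answer: 10


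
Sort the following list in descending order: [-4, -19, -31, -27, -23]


Original list: [-4, -19, -31, -27, -23]
Repeatedly take the largest remaining element:
  Remaining [-4, -19, -31, -27, -23] -> largest is -4
  Remaining [-19, -31, -27, -23] -> largest is -19
  Remaining [-31, -27, -23] -> largest is -23
  Remaining [-31, -27] -> largest is -27
  Remaining [-31] -> largest is -31
Collecting the picks in order gives the descending list.
Final answer: [-4, -19, -23, -27, -31]


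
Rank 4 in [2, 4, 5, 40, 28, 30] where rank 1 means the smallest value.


Sort ascending: [2, 4, 5, 28, 30, 40]
Find 4 in the sorted list.
4 is at position 2 (1-indexed).
Final answer: 2


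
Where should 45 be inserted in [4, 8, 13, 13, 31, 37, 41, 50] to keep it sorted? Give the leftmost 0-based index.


List is sorted: [4, 8, 13, 13, 31, 37, 41, 50]
We need the leftmost position where 45 can be inserted, i.e. the first index whose element is >= 45 (or the end of the list if none is).
Binary search with low=0, high=8 (0-based indices):
  low=0, high=8, mid=4: a[4]=31 < 45, so low = 5
  low=5, high=8, mid=6: a[6]=41 < 45, so low = 7
  low=7, high=8, mid=7: a[7]=50 >= 45, so high = 7
Now low = high = 7, so the insertion index is 7.
Final answer: 7


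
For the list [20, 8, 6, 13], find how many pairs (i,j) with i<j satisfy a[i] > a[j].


For each element, count the later elements that are smaller than it:
  20 (index 0): smaller elements after it = [8, 6, 13] -> 3
  8 (index 1): smaller elements after it = [6] -> 1
  6 (index 2): smaller elements after it = [] -> 0
Total inversions = 3 + 1 + 0 = 4
Final answer: 4


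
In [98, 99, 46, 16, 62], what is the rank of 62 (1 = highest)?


Sort descending: [99, 98, 62, 46, 16]
Find 62 in the sorted list.
62 is at position 3.
Final answer: 3


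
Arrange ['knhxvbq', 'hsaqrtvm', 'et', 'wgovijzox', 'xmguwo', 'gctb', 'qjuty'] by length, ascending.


Compute lengths:
  'knhxvbq' has length 7
  'hsaqrtvm' has length 8
  'et' has length 2
  'wgovijzox' has length 9
  'xmguwo' has length 6
  'gctb' has length 4
  'qjuty' has length 5
Lengths in increasing order: 2 < 4 < 5 < 6 < 7 < 8 < 9
Listing the words in that order gives the answer.
Final answer: ['et', 'gctb', 'qjuty', 'xmguwo', 'knhxvbq', 'hsaqrtvm', 'wgovijzox']


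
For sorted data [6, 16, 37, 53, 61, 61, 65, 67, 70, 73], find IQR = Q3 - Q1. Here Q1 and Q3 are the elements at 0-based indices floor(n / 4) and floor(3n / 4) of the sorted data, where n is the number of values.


The data has n = 10 elements.
Q1 index = floor(10 / 4) = floor(2.5) = 2; Q3 index = floor(3 * 10 / 4) = floor(7.5) = 7
Q1 = element at index 2 = 37
Q3 = element at index 7 = 67
IQR = 67 - 37 = 30
Final answer: 30


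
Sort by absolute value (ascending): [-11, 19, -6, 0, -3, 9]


Compute absolute values:
  |-11| = 11
  |19| = 19
  |-6| = 6
  |0| = 0
  |-3| = 3
  |9| = 9
Absolute values in increasing order: 0 < 3 < 6 < 9 < 11 < 19
Listing the original numbers in that order gives the answer.
Final answer: [0, -3, -6, 9, -11, 19]


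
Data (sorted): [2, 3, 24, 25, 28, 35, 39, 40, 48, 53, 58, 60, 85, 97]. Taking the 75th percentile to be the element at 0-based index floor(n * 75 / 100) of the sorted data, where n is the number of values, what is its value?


The dataset has n = 14 elements.
Index = floor(14 * 75 / 100) = floor(1050 / 100) = floor(10.5) = 10
Counting from index 0 in the sorted data, the element at index 10 is 58.
Final answer: 58


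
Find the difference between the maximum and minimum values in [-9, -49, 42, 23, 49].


Maximum value: 49
Minimum value: -49
Range = 49 - (-49) = 98
Final answer: 98


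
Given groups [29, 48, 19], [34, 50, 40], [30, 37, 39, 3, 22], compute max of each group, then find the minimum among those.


Find max of each group:
  Group 1: [29, 48, 19] -> max = 48
  Group 2: [34, 50, 40] -> max = 50
  Group 3: [30, 37, 39, 3, 22] -> max = 39
Maxes: [48, 50, 39]
Minimum of maxes = 39
Final answer: 39


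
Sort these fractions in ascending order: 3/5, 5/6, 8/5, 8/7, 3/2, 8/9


Convert to decimal for comparison:
  3/5 = 0.6
  5/6 = 0.8333
  8/5 = 1.6
  8/7 = 1.1429
  3/2 = 1.5
  8/9 = 0.8889
Decimals in increasing order: 0.6 < 0.8333 < 0.8889 < 1.1429 < 1.5 < 1.6
Writing each back as its fraction gives the sorted order.
Final answer: 3/5, 5/6, 8/9, 8/7, 3/2, 8/5


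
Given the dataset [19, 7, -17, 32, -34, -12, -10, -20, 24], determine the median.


First, sort the list: [-34, -20, -17, -12, -10, 7, 19, 24, 32]
The list has 9 elements (odd count).
The middle index is 4 (0-based), and the element there is -10.
Final answer: -10


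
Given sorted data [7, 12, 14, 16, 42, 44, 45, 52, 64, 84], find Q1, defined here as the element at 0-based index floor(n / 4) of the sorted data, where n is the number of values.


The list has n = 10 elements.
Q1 index = floor(10 / 4) = floor(2.5) = 2
Counting from index 0 in the sorted data, the element at index 2 is 14.
Final answer: 14


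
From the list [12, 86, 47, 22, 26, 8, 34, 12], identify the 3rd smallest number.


Sort ascending: [8, 12, 12, 22, 26, 34, 47, 86]
The 3rd element (1-indexed) is at index 2.
Value = 12
Final answer: 12


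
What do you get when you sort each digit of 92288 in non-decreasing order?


The number 92288 has digits: 9, 2, 2, 8, 8
Sorted: 2, 2, 8, 8, 9
Joining the sorted digits gives the result.
Final answer: 22889


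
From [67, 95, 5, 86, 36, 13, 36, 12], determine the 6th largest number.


Sort descending: [95, 86, 67, 36, 36, 13, 12, 5]
The 6th element (1-indexed) is at index 5.
Value = 13
Final answer: 13


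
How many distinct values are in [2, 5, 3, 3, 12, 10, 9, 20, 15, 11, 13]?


List all unique values:
Distinct values: [2, 3, 5, 9, 10, 11, 12, 13, 15, 20]
Count = 10
Final answer: 10


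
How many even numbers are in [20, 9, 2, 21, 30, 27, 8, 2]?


Check each element:
  20 is even
  9 is odd
  2 is even
  21 is odd
  30 is even
  27 is odd
  8 is even
  2 is even
Evens: [20, 2, 30, 8, 2]
Count of evens = 5
Final answer: 5


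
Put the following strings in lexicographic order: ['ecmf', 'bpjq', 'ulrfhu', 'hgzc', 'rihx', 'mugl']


Compare strings character by character (the first differing letter decides):
  'bpjq' < 'ecmf' since 'b' < 'e' at position 1
  'ecmf' < 'hgzc' since 'e' < 'h' at position 1
  'hgzc' < 'mugl' since 'h' < 'm' at position 1
  'mugl' < 'rihx' since 'm' < 'r' at position 1
  'rihx' < 'ulrfhu' since 'r' < 'u' at position 1
Chaining these comparisons gives the alphabetical order.
Final answer: ['bpjq', 'ecmf', 'hgzc', 'mugl', 'rihx', 'ulrfhu']


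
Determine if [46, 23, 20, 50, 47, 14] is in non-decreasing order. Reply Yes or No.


Check consecutive pairs:
  46 <= 23? False
  23 <= 20? False
  20 <= 50? True
  50 <= 47? False
  47 <= 14? False
4 consecutive pair(s) are out of order, so the list is not sorted.
Final answer: No


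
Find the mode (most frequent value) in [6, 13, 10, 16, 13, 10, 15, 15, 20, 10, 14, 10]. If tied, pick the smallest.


Count the frequency of each value:
  6 appears 1 time(s)
  10 appears 4 time(s)
  13 appears 2 time(s)
  14 appears 1 time(s)
  15 appears 2 time(s)
  16 appears 1 time(s)
  20 appears 1 time(s)
Maximum frequency is 4.
Only 10 reaches that frequency, so it is the mode.
Final answer: 10


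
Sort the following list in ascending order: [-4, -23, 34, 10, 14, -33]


Original list: [-4, -23, 34, 10, 14, -33]
Repeatedly take the smallest remaining element:
  Remaining [-4, -23, 34, 10, 14, -33] -> smallest is -33
  Remaining [-4, -23, 34, 10, 14] -> smallest is -23
  Remaining [-4, 34, 10, 14] -> smallest is -4
  Remaining [34, 10, 14] -> smallest is 10
  Remaining [34, 14] -> smallest is 14
  Remaining [34] -> smallest is 34
Collecting the picks in order gives the sorted list.
Final answer: [-33, -23, -4, 10, 14, 34]


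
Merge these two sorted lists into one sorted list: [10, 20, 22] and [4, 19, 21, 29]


List A: [10, 20, 22]
List B: [4, 19, 21, 29]
Repeatedly compare the front elements and take the smaller:
  10 vs 4 -> take 4
  10 vs 19 -> take 10
  20 vs 19 -> take 19
  20 vs 21 -> take 20
  22 vs 21 -> take 21
  22 vs 29 -> take 22
  A is exhausted; append the rest of B: [29]
Final answer: [4, 10, 19, 20, 21, 22, 29]


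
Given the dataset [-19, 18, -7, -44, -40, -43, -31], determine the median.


First, sort the list: [-44, -43, -40, -31, -19, -7, 18]
The list has 7 elements (odd count).
The middle index is 3 (0-based), and the element there is -31.
Final answer: -31


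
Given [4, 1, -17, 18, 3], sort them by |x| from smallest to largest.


Compute absolute values:
  |4| = 4
  |1| = 1
  |-17| = 17
  |18| = 18
  |3| = 3
Absolute values in increasing order: 1 < 3 < 4 < 17 < 18
Listing the original numbers in that order gives the answer.
Final answer: [1, 3, 4, -17, 18]


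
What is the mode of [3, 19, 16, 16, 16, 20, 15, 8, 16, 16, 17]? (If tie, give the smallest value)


Count the frequency of each value:
  3 appears 1 time(s)
  8 appears 1 time(s)
  15 appears 1 time(s)
  16 appears 5 time(s)
  17 appears 1 time(s)
  19 appears 1 time(s)
  20 appears 1 time(s)
Maximum frequency is 5.
Only 16 reaches that frequency, so it is the mode.
Final answer: 16


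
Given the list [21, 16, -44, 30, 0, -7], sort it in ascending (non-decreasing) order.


Original list: [21, 16, -44, 30, 0, -7]
Repeatedly take the smallest remaining element:
  Remaining [21, 16, -44, 30, 0, -7] -> smallest is -44
  Remaining [21, 16, 30, 0, -7] -> smallest is -7
  Remaining [21, 16, 30, 0] -> smallest is 0
  Remaining [21, 16, 30] -> smallest is 16
  Remaining [21, 30] -> smallest is 21
  Remaining [30] -> smallest is 30
Collecting the picks in order gives the sorted list.
Final answer: [-44, -7, 0, 16, 21, 30]


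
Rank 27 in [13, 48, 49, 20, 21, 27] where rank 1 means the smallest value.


Sort ascending: [13, 20, 21, 27, 48, 49]
Find 27 in the sorted list.
27 is at position 4 (1-indexed).
Final answer: 4


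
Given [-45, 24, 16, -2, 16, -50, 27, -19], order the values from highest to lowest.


Original list: [-45, 24, 16, -2, 16, -50, 27, -19]
Repeatedly take the largest remaining element:
  Remaining [-45, 24, 16, -2, 16, -50, 27, -19] -> largest is 27
  Remaining [-45, 24, 16, -2, 16, -50, -19] -> largest is 24
  Remaining [-45, 16, -2, 16, -50, -19] -> largest is 16
  Remaining [-45, -2, 16, -50, -19] -> largest is 16
  Remaining [-45, -2, -50, -19] -> largest is -2
  Remaining [-45, -50, -19] -> largest is -19
  Remaining [-45, -50] -> largest is -45
  Remaining [-50] -> largest is -50
Collecting the picks in order gives the descending list.
Final answer: [27, 24, 16, 16, -2, -19, -45, -50]


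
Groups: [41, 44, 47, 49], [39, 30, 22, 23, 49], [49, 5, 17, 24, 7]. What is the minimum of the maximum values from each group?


Find max of each group:
  Group 1: [41, 44, 47, 49] -> max = 49
  Group 2: [39, 30, 22, 23, 49] -> max = 49
  Group 3: [49, 5, 17, 24, 7] -> max = 49
Maxes: [49, 49, 49]
Minimum of maxes = 49
Final answer: 49


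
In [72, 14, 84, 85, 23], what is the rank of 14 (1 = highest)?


Sort descending: [85, 84, 72, 23, 14]
Find 14 in the sorted list.
14 is at position 5.
Final answer: 5


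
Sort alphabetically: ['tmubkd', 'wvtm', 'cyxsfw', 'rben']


Compare strings character by character (the first differing letter decides):
  'cyxsfw' < 'rben' since 'c' < 'r' at position 1
  'rben' < 'tmubkd' since 'r' < 't' at position 1
  'tmubkd' < 'wvtm' since 't' < 'w' at position 1
Chaining these comparisons gives the alphabetical order.
Final answer: ['cyxsfw', 'rben', 'tmubkd', 'wvtm']


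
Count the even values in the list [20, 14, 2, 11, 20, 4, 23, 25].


Check each element:
  20 is even
  14 is even
  2 is even
  11 is odd
  20 is even
  4 is even
  23 is odd
  25 is odd
Evens: [20, 14, 2, 20, 4]
Count of evens = 5
Final answer: 5


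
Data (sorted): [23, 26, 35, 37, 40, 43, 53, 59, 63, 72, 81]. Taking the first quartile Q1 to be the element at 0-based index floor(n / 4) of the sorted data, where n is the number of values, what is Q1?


The list has n = 11 elements.
Q1 index = floor(11 / 4) = floor(2.75) = 2
Counting from index 0 in the sorted data, the element at index 2 is 35.
Final answer: 35


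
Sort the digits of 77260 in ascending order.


The number 77260 has digits: 7, 7, 2, 6, 0
Sorted: 0, 2, 6, 7, 7
Joining the sorted digits gives the result.
Final answer: 02677


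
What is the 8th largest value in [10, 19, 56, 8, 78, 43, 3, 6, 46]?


Sort descending: [78, 56, 46, 43, 19, 10, 8, 6, 3]
The 8th element (1-indexed) is at index 7.
Value = 6
Final answer: 6


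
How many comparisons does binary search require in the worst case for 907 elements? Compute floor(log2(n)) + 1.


Binary search halves the search space each step.
Maximum comparisons = floor(log2(907)) + 1
log2(907) = 9.825
floor(log2(907)) = 9, so 9 + 1 = 10
Final answer: 10


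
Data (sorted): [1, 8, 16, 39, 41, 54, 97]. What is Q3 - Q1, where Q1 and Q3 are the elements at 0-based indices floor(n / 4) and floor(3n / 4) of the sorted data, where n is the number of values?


The data has n = 7 elements.
Q1 index = floor(7 / 4) = floor(1.75) = 1; Q3 index = floor(3 * 7 / 4) = floor(5.25) = 5
Q1 = element at index 1 = 8
Q3 = element at index 5 = 54
IQR = 54 - 8 = 46
Final answer: 46


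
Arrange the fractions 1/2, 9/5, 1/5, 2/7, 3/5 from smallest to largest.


Convert to decimal for comparison:
  1/2 = 0.5
  9/5 = 1.8
  1/5 = 0.2
  2/7 = 0.2857
  3/5 = 0.6
Decimals in increasing order: 0.2 < 0.2857 < 0.5 < 0.6 < 1.8
Writing each back as its fraction gives the sorted order.
Final answer: 1/5, 2/7, 1/2, 3/5, 9/5


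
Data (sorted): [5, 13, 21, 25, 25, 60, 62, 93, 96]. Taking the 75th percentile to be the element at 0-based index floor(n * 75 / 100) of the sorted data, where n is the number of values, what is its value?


The dataset has n = 9 elements.
Index = floor(9 * 75 / 100) = floor(675 / 100) = floor(6.75) = 6
Counting from index 0 in the sorted data, the element at index 6 is 62.
Final answer: 62


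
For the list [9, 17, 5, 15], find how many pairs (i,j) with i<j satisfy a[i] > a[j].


For each element, count the later elements that are smaller than it:
  9 (index 0): smaller elements after it = [5] -> 1
  17 (index 1): smaller elements after it = [5, 15] -> 2
  5 (index 2): smaller elements after it = [] -> 0
Total inversions = 1 + 2 + 0 = 3
Final answer: 3


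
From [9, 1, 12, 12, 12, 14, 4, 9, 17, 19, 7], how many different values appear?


List all unique values:
Distinct values: [1, 4, 7, 9, 12, 14, 17, 19]
Count = 8
Final answer: 8


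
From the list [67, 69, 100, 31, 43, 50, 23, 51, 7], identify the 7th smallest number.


Sort ascending: [7, 23, 31, 43, 50, 51, 67, 69, 100]
The 7th element (1-indexed) is at index 6.
Value = 67
Final answer: 67


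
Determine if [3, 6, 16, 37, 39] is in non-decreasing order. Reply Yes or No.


Check consecutive pairs:
  3 <= 6? True
  6 <= 16? True
  16 <= 37? True
  37 <= 39? True
Every consecutive pair is in order, so the list is non-decreasing.
Final answer: Yes


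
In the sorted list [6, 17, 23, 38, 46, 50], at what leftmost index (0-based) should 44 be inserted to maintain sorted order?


List is sorted: [6, 17, 23, 38, 46, 50]
We need the leftmost position where 44 can be inserted, i.e. the first index whose element is >= 44 (or the end of the list if none is).
Binary search with low=0, high=6 (0-based indices):
  low=0, high=6, mid=3: a[3]=38 < 44, so low = 4
  low=4, high=6, mid=5: a[5]=50 >= 44, so high = 5
  low=4, high=5, mid=4: a[4]=46 >= 44, so high = 4
Now low = high = 4, so the insertion index is 4.
Final answer: 4


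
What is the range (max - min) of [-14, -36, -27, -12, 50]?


Maximum value: 50
Minimum value: -36
Range = 50 - (-36) = 86
Final answer: 86


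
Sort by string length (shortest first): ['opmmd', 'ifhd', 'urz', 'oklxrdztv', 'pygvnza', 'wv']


Compute lengths:
  'opmmd' has length 5
  'ifhd' has length 4
  'urz' has length 3
  'oklxrdztv' has length 9
  'pygvnza' has length 7
  'wv' has length 2
Lengths in increasing order: 2 < 3 < 4 < 5 < 7 < 9
Listing the words in that order gives the answer.
Final answer: ['wv', 'urz', 'ifhd', 'opmmd', 'pygvnza', 'oklxrdztv']


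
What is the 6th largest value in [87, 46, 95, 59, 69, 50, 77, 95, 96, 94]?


Sort descending: [96, 95, 95, 94, 87, 77, 69, 59, 50, 46]
The 6th element (1-indexed) is at index 5.
Value = 77
Final answer: 77


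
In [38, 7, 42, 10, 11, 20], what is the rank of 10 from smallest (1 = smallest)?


Sort ascending: [7, 10, 11, 20, 38, 42]
Find 10 in the sorted list.
10 is at position 2 (1-indexed).
Final answer: 2


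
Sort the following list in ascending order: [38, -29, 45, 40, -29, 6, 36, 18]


Original list: [38, -29, 45, 40, -29, 6, 36, 18]
Repeatedly take the smallest remaining element:
  Remaining [38, -29, 45, 40, -29, 6, 36, 18] -> smallest is -29
  Remaining [38, 45, 40, -29, 6, 36, 18] -> smallest is -29
  Remaining [38, 45, 40, 6, 36, 18] -> smallest is 6
  Remaining [38, 45, 40, 36, 18] -> smallest is 18
  Remaining [38, 45, 40, 36] -> smallest is 36
  Remaining [38, 45, 40] -> smallest is 38
  Remaining [45, 40] -> smallest is 40
  Remaining [45] -> smallest is 45
Collecting the picks in order gives the sorted list.
Final answer: [-29, -29, 6, 18, 36, 38, 40, 45]


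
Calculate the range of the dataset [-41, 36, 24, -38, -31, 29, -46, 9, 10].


Maximum value: 36
Minimum value: -46
Range = 36 - (-46) = 82
Final answer: 82


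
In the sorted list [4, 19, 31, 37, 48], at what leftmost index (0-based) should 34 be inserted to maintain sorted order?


List is sorted: [4, 19, 31, 37, 48]
We need the leftmost position where 34 can be inserted, i.e. the first index whose element is >= 34 (or the end of the list if none is).
Binary search with low=0, high=5 (0-based indices):
  low=0, high=5, mid=2: a[2]=31 < 34, so low = 3
  low=3, high=5, mid=4: a[4]=48 >= 34, so high = 4
  low=3, high=4, mid=3: a[3]=37 >= 34, so high = 3
Now low = high = 3, so the insertion index is 3.
Final answer: 3


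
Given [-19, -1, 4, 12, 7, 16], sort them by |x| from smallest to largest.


Compute absolute values:
  |-19| = 19
  |-1| = 1
  |4| = 4
  |12| = 12
  |7| = 7
  |16| = 16
Absolute values in increasing order: 1 < 4 < 7 < 12 < 16 < 19
Listing the original numbers in that order gives the answer.
Final answer: [-1, 4, 7, 12, 16, -19]


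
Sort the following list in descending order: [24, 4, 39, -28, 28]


Original list: [24, 4, 39, -28, 28]
Repeatedly take the largest remaining element:
  Remaining [24, 4, 39, -28, 28] -> largest is 39
  Remaining [24, 4, -28, 28] -> largest is 28
  Remaining [24, 4, -28] -> largest is 24
  Remaining [4, -28] -> largest is 4
  Remaining [-28] -> largest is -28
Collecting the picks in order gives the descending list.
Final answer: [39, 28, 24, 4, -28]


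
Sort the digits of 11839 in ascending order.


The number 11839 has digits: 1, 1, 8, 3, 9
Sorted: 1, 1, 3, 8, 9
Joining the sorted digits gives the result.
Final answer: 11389


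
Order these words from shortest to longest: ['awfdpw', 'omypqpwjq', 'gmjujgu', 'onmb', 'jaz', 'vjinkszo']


Compute lengths:
  'awfdpw' has length 6
  'omypqpwjq' has length 9
  'gmjujgu' has length 7
  'onmb' has length 4
  'jaz' has length 3
  'vjinkszo' has length 8
Lengths in increasing order: 3 < 4 < 6 < 7 < 8 < 9
Listing the words in that order gives the answer.
Final answer: ['jaz', 'onmb', 'awfdpw', 'gmjujgu', 'vjinkszo', 'omypqpwjq']


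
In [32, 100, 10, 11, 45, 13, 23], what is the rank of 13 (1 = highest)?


Sort descending: [100, 45, 32, 23, 13, 11, 10]
Find 13 in the sorted list.
13 is at position 5.
Final answer: 5


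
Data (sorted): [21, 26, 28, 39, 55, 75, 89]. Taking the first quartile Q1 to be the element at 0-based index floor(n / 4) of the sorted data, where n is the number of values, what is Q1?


The list has n = 7 elements.
Q1 index = floor(7 / 4) = floor(1.75) = 1
Counting from index 0 in the sorted data, the element at index 1 is 26.
Final answer: 26


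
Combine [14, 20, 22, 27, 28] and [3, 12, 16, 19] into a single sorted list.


List A: [14, 20, 22, 27, 28]
List B: [3, 12, 16, 19]
Repeatedly compare the front elements and take the smaller:
  14 vs 3 -> take 3
  14 vs 12 -> take 12
  14 vs 16 -> take 14
  20 vs 16 -> take 16
  20 vs 19 -> take 19
  B is exhausted; append the rest of A: [20, 22, 27, 28]
Final answer: [3, 12, 14, 16, 19, 20, 22, 27, 28]


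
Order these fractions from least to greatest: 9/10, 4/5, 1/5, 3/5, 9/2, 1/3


Convert to decimal for comparison:
  9/10 = 0.9
  4/5 = 0.8
  1/5 = 0.2
  3/5 = 0.6
  9/2 = 4.5
  1/3 = 0.3333
Decimals in increasing order: 0.2 < 0.3333 < 0.6 < 0.8 < 0.9 < 4.5
Writing each back as its fraction gives the sorted order.
Final answer: 1/5, 1/3, 3/5, 4/5, 9/10, 9/2


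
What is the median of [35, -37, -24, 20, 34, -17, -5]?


First, sort the list: [-37, -24, -17, -5, 20, 34, 35]
The list has 7 elements (odd count).
The middle index is 3 (0-based), and the element there is -5.
Final answer: -5


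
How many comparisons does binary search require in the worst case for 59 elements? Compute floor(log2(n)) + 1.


Binary search halves the search space each step.
Maximum comparisons = floor(log2(59)) + 1
log2(59) = 5.8826
floor(log2(59)) = 5, so 5 + 1 = 6
Final answer: 6


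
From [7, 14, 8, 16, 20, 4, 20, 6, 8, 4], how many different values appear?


List all unique values:
Distinct values: [4, 6, 7, 8, 14, 16, 20]
Count = 7
Final answer: 7


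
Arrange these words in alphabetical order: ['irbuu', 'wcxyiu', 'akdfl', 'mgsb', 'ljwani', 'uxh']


Compare strings character by character (the first differing letter decides):
  'akdfl' < 'irbuu' since 'a' < 'i' at position 1
  'irbuu' < 'ljwani' since 'i' < 'l' at position 1
  'ljwani' < 'mgsb' since 'l' < 'm' at position 1
  'mgsb' < 'uxh' since 'm' < 'u' at position 1
  'uxh' < 'wcxyiu' since 'u' < 'w' at position 1
Chaining these comparisons gives the alphabetical order.
Final answer: ['akdfl', 'irbuu', 'ljwani', 'mgsb', 'uxh', 'wcxyiu']


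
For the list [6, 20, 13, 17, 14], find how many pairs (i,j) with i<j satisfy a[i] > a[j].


For each element, count the later elements that are smaller than it:
  6 (index 0): smaller elements after it = [] -> 0
  20 (index 1): smaller elements after it = [13, 17, 14] -> 3
  13 (index 2): smaller elements after it = [] -> 0
  17 (index 3): smaller elements after it = [14] -> 1
Total inversions = 0 + 3 + 0 + 1 = 4
Final answer: 4


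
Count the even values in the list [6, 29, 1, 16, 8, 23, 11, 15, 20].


Check each element:
  6 is even
  29 is odd
  1 is odd
  16 is even
  8 is even
  23 is odd
  11 is odd
  15 is odd
  20 is even
Evens: [6, 16, 8, 20]
Count of evens = 4
Final answer: 4


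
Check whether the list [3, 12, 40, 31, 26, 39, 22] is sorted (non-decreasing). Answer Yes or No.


Check consecutive pairs:
  3 <= 12? True
  12 <= 40? True
  40 <= 31? False
  31 <= 26? False
  26 <= 39? True
  39 <= 22? False
3 consecutive pair(s) are out of order, so the list is not sorted.
Final answer: No


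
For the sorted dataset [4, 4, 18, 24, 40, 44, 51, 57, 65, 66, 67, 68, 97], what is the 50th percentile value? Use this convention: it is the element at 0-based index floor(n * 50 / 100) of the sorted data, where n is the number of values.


The dataset has n = 13 elements.
Index = floor(13 * 50 / 100) = floor(650 / 100) = floor(6.5) = 6
Counting from index 0 in the sorted data, the element at index 6 is 51.
Final answer: 51


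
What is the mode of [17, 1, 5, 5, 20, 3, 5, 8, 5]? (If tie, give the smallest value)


Count the frequency of each value:
  1 appears 1 time(s)
  3 appears 1 time(s)
  5 appears 4 time(s)
  8 appears 1 time(s)
  17 appears 1 time(s)
  20 appears 1 time(s)
Maximum frequency is 4.
Only 5 reaches that frequency, so it is the mode.
Final answer: 5


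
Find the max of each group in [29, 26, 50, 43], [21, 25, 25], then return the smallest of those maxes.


Find max of each group:
  Group 1: [29, 26, 50, 43] -> max = 50
  Group 2: [21, 25, 25] -> max = 25
Maxes: [50, 25]
Minimum of maxes = 25
Final answer: 25


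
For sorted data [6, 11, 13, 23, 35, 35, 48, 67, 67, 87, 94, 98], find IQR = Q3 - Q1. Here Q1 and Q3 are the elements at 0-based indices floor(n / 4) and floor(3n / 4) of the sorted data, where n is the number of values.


The data has n = 12 elements.
Q1 index = floor(12 / 4) = floor(3) = 3; Q3 index = floor(3 * 12 / 4) = floor(9) = 9
Q1 = element at index 3 = 23
Q3 = element at index 9 = 87
IQR = 87 - 23 = 64
Final answer: 64


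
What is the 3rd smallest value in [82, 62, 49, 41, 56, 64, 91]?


Sort ascending: [41, 49, 56, 62, 64, 82, 91]
The 3rd element (1-indexed) is at index 2.
Value = 56
Final answer: 56


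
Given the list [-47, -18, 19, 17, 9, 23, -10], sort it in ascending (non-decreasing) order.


Original list: [-47, -18, 19, 17, 9, 23, -10]
Repeatedly take the smallest remaining element:
  Remaining [-47, -18, 19, 17, 9, 23, -10] -> smallest is -47
  Remaining [-18, 19, 17, 9, 23, -10] -> smallest is -18
  Remaining [19, 17, 9, 23, -10] -> smallest is -10
  Remaining [19, 17, 9, 23] -> smallest is 9
  Remaining [19, 17, 23] -> smallest is 17
  Remaining [19, 23] -> smallest is 19
  Remaining [23] -> smallest is 23
Collecting the picks in order gives the sorted list.
Final answer: [-47, -18, -10, 9, 17, 19, 23]


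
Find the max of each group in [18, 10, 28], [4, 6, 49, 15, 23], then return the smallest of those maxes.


Find max of each group:
  Group 1: [18, 10, 28] -> max = 28
  Group 2: [4, 6, 49, 15, 23] -> max = 49
Maxes: [28, 49]
Minimum of maxes = 28
Final answer: 28


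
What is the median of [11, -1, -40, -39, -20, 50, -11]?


First, sort the list: [-40, -39, -20, -11, -1, 11, 50]
The list has 7 elements (odd count).
The middle index is 3 (0-based), and the element there is -11.
Final answer: -11


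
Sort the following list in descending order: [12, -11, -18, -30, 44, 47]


Original list: [12, -11, -18, -30, 44, 47]
Repeatedly take the largest remaining element:
  Remaining [12, -11, -18, -30, 44, 47] -> largest is 47
  Remaining [12, -11, -18, -30, 44] -> largest is 44
  Remaining [12, -11, -18, -30] -> largest is 12
  Remaining [-11, -18, -30] -> largest is -11
  Remaining [-18, -30] -> largest is -18
  Remaining [-30] -> largest is -30
Collecting the picks in order gives the descending list.
Final answer: [47, 44, 12, -11, -18, -30]


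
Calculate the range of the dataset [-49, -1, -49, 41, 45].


Maximum value: 45
Minimum value: -49
Range = 45 - (-49) = 94
Final answer: 94


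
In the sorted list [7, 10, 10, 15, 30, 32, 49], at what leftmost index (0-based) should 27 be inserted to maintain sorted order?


List is sorted: [7, 10, 10, 15, 30, 32, 49]
We need the leftmost position where 27 can be inserted, i.e. the first index whose element is >= 27 (or the end of the list if none is).
Binary search with low=0, high=7 (0-based indices):
  low=0, high=7, mid=3: a[3]=15 < 27, so low = 4
  low=4, high=7, mid=5: a[5]=32 >= 27, so high = 5
  low=4, high=5, mid=4: a[4]=30 >= 27, so high = 4
Now low = high = 4, so the insertion index is 4.
Final answer: 4


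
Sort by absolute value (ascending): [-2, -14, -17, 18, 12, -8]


Compute absolute values:
  |-2| = 2
  |-14| = 14
  |-17| = 17
  |18| = 18
  |12| = 12
  |-8| = 8
Absolute values in increasing order: 2 < 8 < 12 < 14 < 17 < 18
Listing the original numbers in that order gives the answer.
Final answer: [-2, -8, 12, -14, -17, 18]


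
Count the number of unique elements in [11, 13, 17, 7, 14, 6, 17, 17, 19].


List all unique values:
Distinct values: [6, 7, 11, 13, 14, 17, 19]
Count = 7
Final answer: 7


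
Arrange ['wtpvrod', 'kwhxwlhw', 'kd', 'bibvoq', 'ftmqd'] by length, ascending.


Compute lengths:
  'wtpvrod' has length 7
  'kwhxwlhw' has length 8
  'kd' has length 2
  'bibvoq' has length 6
  'ftmqd' has length 5
Lengths in increasing order: 2 < 5 < 6 < 7 < 8
Listing the words in that order gives the answer.
Final answer: ['kd', 'ftmqd', 'bibvoq', 'wtpvrod', 'kwhxwlhw']


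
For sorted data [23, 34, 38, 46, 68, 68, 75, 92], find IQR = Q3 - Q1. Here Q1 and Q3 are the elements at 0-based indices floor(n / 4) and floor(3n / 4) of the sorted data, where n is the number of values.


The data has n = 8 elements.
Q1 index = floor(8 / 4) = floor(2) = 2; Q3 index = floor(3 * 8 / 4) = floor(6) = 6
Q1 = element at index 2 = 38
Q3 = element at index 6 = 75
IQR = 75 - 38 = 37
Final answer: 37


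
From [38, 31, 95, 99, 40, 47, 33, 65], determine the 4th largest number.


Sort descending: [99, 95, 65, 47, 40, 38, 33, 31]
The 4th element (1-indexed) is at index 3.
Value = 47
Final answer: 47


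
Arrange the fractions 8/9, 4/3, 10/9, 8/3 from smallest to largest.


Convert to decimal for comparison:
  8/9 = 0.8889
  4/3 = 1.3333
  10/9 = 1.1111
  8/3 = 2.6667
Decimals in increasing order: 0.8889 < 1.1111 < 1.3333 < 2.6667
Writing each back as its fraction gives the sorted order.
Final answer: 8/9, 10/9, 4/3, 8/3


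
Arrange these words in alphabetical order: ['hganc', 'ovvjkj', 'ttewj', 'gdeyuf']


Compare strings character by character (the first differing letter decides):
  'gdeyuf' < 'hganc' since 'g' < 'h' at position 1
  'hganc' < 'ovvjkj' since 'h' < 'o' at position 1
  'ovvjkj' < 'ttewj' since 'o' < 't' at position 1
Chaining these comparisons gives the alphabetical order.
Final answer: ['gdeyuf', 'hganc', 'ovvjkj', 'ttewj']


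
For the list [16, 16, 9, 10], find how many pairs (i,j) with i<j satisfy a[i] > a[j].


For each element, count the later elements that are smaller than it:
  16 (index 0): smaller elements after it = [9, 10] -> 2
  16 (index 1): smaller elements after it = [9, 10] -> 2
  9 (index 2): smaller elements after it = [] -> 0
Total inversions = 2 + 2 + 0 = 4
Final answer: 4


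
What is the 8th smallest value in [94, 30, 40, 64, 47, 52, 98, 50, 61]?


Sort ascending: [30, 40, 47, 50, 52, 61, 64, 94, 98]
The 8th element (1-indexed) is at index 7.
Value = 94
Final answer: 94


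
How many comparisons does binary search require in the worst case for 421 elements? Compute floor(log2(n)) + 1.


Binary search halves the search space each step.
Maximum comparisons = floor(log2(421)) + 1
log2(421) = 8.7177
floor(log2(421)) = 8, so 8 + 1 = 9
Final answer: 9


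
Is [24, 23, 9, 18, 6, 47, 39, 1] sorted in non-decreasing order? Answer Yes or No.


Check consecutive pairs:
  24 <= 23? False
  23 <= 9? False
  9 <= 18? True
  18 <= 6? False
  6 <= 47? True
  47 <= 39? False
  39 <= 1? False
5 consecutive pair(s) are out of order, so the list is not sorted.
Final answer: No


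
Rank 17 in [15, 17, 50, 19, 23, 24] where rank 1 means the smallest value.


Sort ascending: [15, 17, 19, 23, 24, 50]
Find 17 in the sorted list.
17 is at position 2 (1-indexed).
Final answer: 2


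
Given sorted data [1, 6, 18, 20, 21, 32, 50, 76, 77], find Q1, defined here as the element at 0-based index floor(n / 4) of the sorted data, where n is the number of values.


The list has n = 9 elements.
Q1 index = floor(9 / 4) = floor(2.25) = 2
Counting from index 0 in the sorted data, the element at index 2 is 18.
Final answer: 18
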